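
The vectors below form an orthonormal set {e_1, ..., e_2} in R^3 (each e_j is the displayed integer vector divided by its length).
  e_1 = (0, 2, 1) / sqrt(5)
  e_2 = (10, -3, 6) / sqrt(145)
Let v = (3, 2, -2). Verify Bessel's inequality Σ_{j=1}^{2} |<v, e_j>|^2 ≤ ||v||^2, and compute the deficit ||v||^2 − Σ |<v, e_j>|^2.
Σ |<v, e_j>|^2 = 52/29; ||v||^2 = 17; deficit = 441/29

Write each e_j = u_j / sqrt(<u_j, u_j>) where u_j is the displayed integer vector. Then <v, e_j> = <v, u_j> / sqrt(<u_j, u_j>), so |<v, e_j>|^2 = <v, u_j>^2 / <u_j, u_j>.
Coefficients: <v, e_1> = 2/sqrt(5), <v, e_2> = 12/sqrt(145).
Square and sum: Σ |<v, e_j>|^2 = 52/29.
Compute ||v||^2 = v·v = 17.
Deficit = 17 − 52/29 = 441/29 ≥ 0, confirming Bessel's inequality. (The deficit equals ||v − Σ <v,e_j> e_j||^2, the squared distance from v to span{e_j}.)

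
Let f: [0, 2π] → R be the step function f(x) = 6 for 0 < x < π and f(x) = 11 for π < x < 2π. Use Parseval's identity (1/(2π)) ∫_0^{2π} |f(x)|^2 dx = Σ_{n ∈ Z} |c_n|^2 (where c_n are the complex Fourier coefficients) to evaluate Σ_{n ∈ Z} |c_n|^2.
Σ |c_n|^2 = 157/2

Parseval equates the L^2 energy of f (normalised by 1/(2π)) with the ℓ^2 sum of its Fourier coefficients: (1/(2π)) ∫_0^{2π} |f|^2 = Σ |c_n|^2.
Compute the left side: (1/(2π)) [∫_0^π 6^2 dx + ∫_π^{2π} 11^2 dx] = (1/(2π)) · (36π + 121π) = (36 + 121)/2 = 157/2.
So Σ_{n ∈ Z} |c_n|^2 = 157/2.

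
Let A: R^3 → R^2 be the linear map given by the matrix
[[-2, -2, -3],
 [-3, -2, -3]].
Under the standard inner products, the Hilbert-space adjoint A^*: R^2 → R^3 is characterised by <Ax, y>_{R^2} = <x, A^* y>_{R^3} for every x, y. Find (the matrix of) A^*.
A^* = A^T =
[[-2, -3],
 [-2, -2],
 [-3, -3]]

For real matrices with standard dot products, the defining identity <Ax, y> = <x, A^* y> gives (Ax)^T y = x^T (A^*) y, i.e. x^T A^T y = x^T (A^*) y. Since this holds for all x, y, we must have A^* = A^T. Therefore
A^* =
[[-2, -3],
 [-2, -2],
 [-3, -3]].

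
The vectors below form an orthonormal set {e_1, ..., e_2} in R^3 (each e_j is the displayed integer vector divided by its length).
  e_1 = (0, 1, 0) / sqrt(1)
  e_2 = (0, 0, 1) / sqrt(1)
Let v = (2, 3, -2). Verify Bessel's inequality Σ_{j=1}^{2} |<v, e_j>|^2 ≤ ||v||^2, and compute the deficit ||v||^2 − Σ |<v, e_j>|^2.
Σ |<v, e_j>|^2 = 13; ||v||^2 = 17; deficit = 4

Write each e_j = u_j / sqrt(<u_j, u_j>) where u_j is the displayed integer vector. Then <v, e_j> = <v, u_j> / sqrt(<u_j, u_j>), so |<v, e_j>|^2 = <v, u_j>^2 / <u_j, u_j>.
Coefficients: <v, e_1> = 3/sqrt(1), <v, e_2> = -2/sqrt(1).
Square and sum: Σ |<v, e_j>|^2 = 13.
Compute ||v||^2 = v·v = 17.
Deficit = 17 − 13 = 4 ≥ 0, confirming Bessel's inequality. (The deficit equals ||v − Σ <v,e_j> e_j||^2, the squared distance from v to span{e_j}.)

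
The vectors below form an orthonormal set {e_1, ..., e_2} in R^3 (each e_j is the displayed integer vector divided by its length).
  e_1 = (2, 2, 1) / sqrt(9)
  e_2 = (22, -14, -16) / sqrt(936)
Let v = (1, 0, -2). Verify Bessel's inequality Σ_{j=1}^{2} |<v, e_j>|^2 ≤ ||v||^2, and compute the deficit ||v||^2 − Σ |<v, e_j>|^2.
Σ |<v, e_j>|^2 = 81/26; ||v||^2 = 5; deficit = 49/26

Write each e_j = u_j / sqrt(<u_j, u_j>) where u_j is the displayed integer vector. Then <v, e_j> = <v, u_j> / sqrt(<u_j, u_j>), so |<v, e_j>|^2 = <v, u_j>^2 / <u_j, u_j>.
Coefficients: <v, e_1> = 0/sqrt(9), <v, e_2> = 54/sqrt(936).
Square and sum: Σ |<v, e_j>|^2 = 81/26.
Compute ||v||^2 = v·v = 5.
Deficit = 5 − 81/26 = 49/26 ≥ 0, confirming Bessel's inequality. (The deficit equals ||v − Σ <v,e_j> e_j||^2, the squared distance from v to span{e_j}.)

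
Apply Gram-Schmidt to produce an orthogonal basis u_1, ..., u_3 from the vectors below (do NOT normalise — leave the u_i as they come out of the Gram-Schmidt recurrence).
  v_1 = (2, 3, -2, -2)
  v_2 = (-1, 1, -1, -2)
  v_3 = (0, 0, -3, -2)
Orthogonal basis:
  u_1 = (2, 3, -2, -2)
  u_2 = (-5/3, 0, -1/3, -4/3)
  u_3 = (5/14, -10/7, -25/14, 0)

Apply the Gram-Schmidt recurrence
  u_1 = v_1
  u_i = v_i − Σ_{j<i} ((v_i · u_j) / (u_j · u_j)) · u_j.

Step by step this gives:
  u_1 = (2, 3, -2, -2)
  u_2 = (-5/3, 0, -1/3, -4/3)
  u_3 = (5/14, -10/7, -25/14, 0)

Orthogonality check:
  u_2 · u_1 = 0 (should be 0)
  u_3 · u_1 = 0 (should be 0)
  u_3 · u_2 = 0 (should be 0)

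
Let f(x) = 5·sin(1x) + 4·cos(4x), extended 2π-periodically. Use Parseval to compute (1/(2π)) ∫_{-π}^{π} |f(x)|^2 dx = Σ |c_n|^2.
Σ |c_n|^2 = 41/2

Expand |f|^2 and use orthogonality of {sin(nx), cos(mx)} on [-π, π]:
  ∫_{-π}^{π} sin(nx)^2 dx = π, ∫ cos(mx)^2 dx = π, and cross terms integrate to 0.
So ∫_{-π}^{π} f(x)^2 dx = 5^2 · π + 4^2 · π = (25 + 16)π.
Divide by 2π: (25 + 16)/2 = 41/2.
By Parseval, this equals Σ |c_n|^2.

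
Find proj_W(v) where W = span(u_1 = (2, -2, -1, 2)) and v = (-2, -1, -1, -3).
proj_W(v) = (-14/13, 14/13, 7/13, -14/13)

Set up U = [u_1 | ... | u_1] ∈ R^(4×1). The projector onto W = col(U) is P = U (U^T U)^(-1) U^T.
Compute U^T U =
  [13],
and U^T v = (-7).
Solve U^T U · c = U^T v for the coefficients: c = (-7/13). The projection is proj_W(v) = U c.
Check: (v - proj_W(v)) · u_1 = 0  (should be 0).
Result: proj_W(v) = (-14/13, 14/13, 7/13, -14/13).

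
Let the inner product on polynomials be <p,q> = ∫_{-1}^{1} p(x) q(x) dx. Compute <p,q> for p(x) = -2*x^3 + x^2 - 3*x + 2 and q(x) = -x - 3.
<p,q> = -56/5

Expand the product: p(x)·q(x) = 2*x^4 + 5*x^3 + 7*x - 6.
∫_{-1}^{1} of each monomial x^k gives [2/(k+1) if k even, 0 if k odd]. Integrating term-by-term (or equivalently evaluating the antiderivative F(x) = 2*x^5/5 + 5*x^4/4 + 7*x^2/2 - 6*x at the endpoints):
  F(1) − F(−1) = -17/20 − (207/20) = -56/5.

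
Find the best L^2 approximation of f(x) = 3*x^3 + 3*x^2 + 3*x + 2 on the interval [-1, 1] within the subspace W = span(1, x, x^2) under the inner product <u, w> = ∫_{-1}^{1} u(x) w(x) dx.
g(x) = 3*x^2 + 24*x/5 + 2

The best approximation g ∈ W is the orthogonal projection of f onto W. Writing g = a_0 + a_1 x + a_2 x^2, the coefficients solve the normal equations G · a = b where
  G_{ij} = <φ_i, φ_j> and b_i = <f, φ_i>, with φ_0 = 1, φ_1 = x, φ_2 = x^2.
G =
  [2, 0, 2/3]
  [0, 2/3, 0]
  [2/3, 0, 2/5],
b = (6, 16/5, 38/15).
Solving gives a_0 = 2, a_1 = 24/5, a_2 = 3, so
  g(x) = 3*x^2 + 24*x/5 + 2.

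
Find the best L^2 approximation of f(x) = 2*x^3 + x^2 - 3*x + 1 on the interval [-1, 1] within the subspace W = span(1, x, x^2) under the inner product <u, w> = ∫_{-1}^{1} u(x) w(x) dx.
g(x) = x^2 - 9*x/5 + 1

The best approximation g ∈ W is the orthogonal projection of f onto W. Writing g = a_0 + a_1 x + a_2 x^2, the coefficients solve the normal equations G · a = b where
  G_{ij} = <φ_i, φ_j> and b_i = <f, φ_i>, with φ_0 = 1, φ_1 = x, φ_2 = x^2.
G =
  [2, 0, 2/3]
  [0, 2/3, 0]
  [2/3, 0, 2/5],
b = (8/3, -6/5, 16/15).
Solving gives a_0 = 1, a_1 = -9/5, a_2 = 1, so
  g(x) = x^2 - 9*x/5 + 1.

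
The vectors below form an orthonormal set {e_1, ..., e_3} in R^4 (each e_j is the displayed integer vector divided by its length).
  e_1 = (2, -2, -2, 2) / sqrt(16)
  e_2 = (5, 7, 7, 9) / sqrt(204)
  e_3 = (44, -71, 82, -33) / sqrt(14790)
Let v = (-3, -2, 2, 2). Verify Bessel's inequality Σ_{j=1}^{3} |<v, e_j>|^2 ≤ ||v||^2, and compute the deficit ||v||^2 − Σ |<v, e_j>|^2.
Σ |<v, e_j>|^2 = 157/145; ||v||^2 = 21; deficit = 2888/145

Write each e_j = u_j / sqrt(<u_j, u_j>) where u_j is the displayed integer vector. Then <v, e_j> = <v, u_j> / sqrt(<u_j, u_j>), so |<v, e_j>|^2 = <v, u_j>^2 / <u_j, u_j>.
Coefficients: <v, e_1> = -2/sqrt(16), <v, e_2> = 3/sqrt(204), <v, e_3> = 108/sqrt(14790).
Square and sum: Σ |<v, e_j>|^2 = 157/145.
Compute ||v||^2 = v·v = 21.
Deficit = 21 − 157/145 = 2888/145 ≥ 0, confirming Bessel's inequality. (The deficit equals ||v − Σ <v,e_j> e_j||^2, the squared distance from v to span{e_j}.)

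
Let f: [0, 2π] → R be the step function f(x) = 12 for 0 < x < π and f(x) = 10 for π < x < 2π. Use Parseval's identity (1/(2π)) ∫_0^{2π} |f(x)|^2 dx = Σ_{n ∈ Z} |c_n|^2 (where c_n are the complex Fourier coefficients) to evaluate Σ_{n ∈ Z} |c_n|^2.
Σ |c_n|^2 = 122

Parseval equates the L^2 energy of f (normalised by 1/(2π)) with the ℓ^2 sum of its Fourier coefficients: (1/(2π)) ∫_0^{2π} |f|^2 = Σ |c_n|^2.
Compute the left side: (1/(2π)) [∫_0^π 12^2 dx + ∫_π^{2π} 10^2 dx] = (1/(2π)) · (144π + 100π) = (144 + 100)/2 = 122.
So Σ_{n ∈ Z} |c_n|^2 = 122.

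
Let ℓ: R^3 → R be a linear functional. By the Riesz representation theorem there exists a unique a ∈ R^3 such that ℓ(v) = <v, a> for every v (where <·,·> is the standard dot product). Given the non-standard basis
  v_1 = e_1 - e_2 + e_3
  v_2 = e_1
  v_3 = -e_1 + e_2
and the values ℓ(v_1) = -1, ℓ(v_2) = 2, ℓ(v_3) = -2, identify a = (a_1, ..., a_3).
a = (2, 0, -3)

Write a = (a_1, ..., a_3) in the standard basis. For each basis vector v_i, ℓ(v_i) = <v_i, a> is a linear equation in the a_j's. Collect the n equations into a matrix system V a = ℓ, where row i of V is v_i (expressed in the standard basis). Since V is invertible (lower-triangular with 1s on the diagonal, up to permutation), solve by back-substitution:
  V =
[[1, -1, 1],
 [1, 0, 0],
 [-1, 1, 0]]
  V a = (-1, 2, -2)
Solving gives a = (2, 0, -3).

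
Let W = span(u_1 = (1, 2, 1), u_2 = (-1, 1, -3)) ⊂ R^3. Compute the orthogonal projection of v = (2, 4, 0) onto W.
proj_W(v) = (41/31, 130/31, 9/31)

Set up U = [u_1 | ... | u_2] ∈ R^(3×2). The projector onto W = col(U) is P = U (U^T U)^(-1) U^T.
Compute U^T U =
  [6, -2]
  [-2, 11],
and U^T v = (10, 2).
Solve U^T U · c = U^T v for the coefficients: c = (57/31, 16/31). The projection is proj_W(v) = U c.
Check: (v - proj_W(v)) · u_1 = 0  (should be 0).
Check: (v - proj_W(v)) · u_2 = 0  (should be 0).
Result: proj_W(v) = (41/31, 130/31, 9/31).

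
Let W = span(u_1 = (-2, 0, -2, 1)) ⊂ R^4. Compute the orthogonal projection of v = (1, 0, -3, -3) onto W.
proj_W(v) = (-2/9, 0, -2/9, 1/9)

Set up U = [u_1 | ... | u_1] ∈ R^(4×1). The projector onto W = col(U) is P = U (U^T U)^(-1) U^T.
Compute U^T U =
  [9],
and U^T v = (1).
Solve U^T U · c = U^T v for the coefficients: c = (1/9). The projection is proj_W(v) = U c.
Check: (v - proj_W(v)) · u_1 = 0  (should be 0).
Result: proj_W(v) = (-2/9, 0, -2/9, 1/9).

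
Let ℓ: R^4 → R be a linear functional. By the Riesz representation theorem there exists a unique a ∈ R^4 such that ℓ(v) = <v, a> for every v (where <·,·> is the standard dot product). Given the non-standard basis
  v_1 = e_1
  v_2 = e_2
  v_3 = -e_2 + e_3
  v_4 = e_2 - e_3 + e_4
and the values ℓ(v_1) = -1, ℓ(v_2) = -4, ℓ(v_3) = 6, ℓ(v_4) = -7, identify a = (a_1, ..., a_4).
a = (-1, -4, 2, -1)

Write a = (a_1, ..., a_4) in the standard basis. For each basis vector v_i, ℓ(v_i) = <v_i, a> is a linear equation in the a_j's. Collect the n equations into a matrix system V a = ℓ, where row i of V is v_i (expressed in the standard basis). Since V is invertible (lower-triangular with 1s on the diagonal, up to permutation), solve by back-substitution:
  V =
[[1, 0, 0, 0],
 [0, 1, 0, 0],
 [0, -1, 1, 0],
 [0, 1, -1, 1]]
  V a = (-1, -4, 6, -7)
Solving gives a = (-1, -4, 2, -1).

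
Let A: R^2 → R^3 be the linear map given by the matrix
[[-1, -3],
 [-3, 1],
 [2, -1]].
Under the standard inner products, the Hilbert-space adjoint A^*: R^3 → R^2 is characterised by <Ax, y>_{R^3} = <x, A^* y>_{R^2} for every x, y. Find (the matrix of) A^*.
A^* = A^T =
[[-1, -3, 2],
 [-3, 1, -1]]

For real matrices with standard dot products, the defining identity <Ax, y> = <x, A^* y> gives (Ax)^T y = x^T (A^*) y, i.e. x^T A^T y = x^T (A^*) y. Since this holds for all x, y, we must have A^* = A^T. Therefore
A^* =
[[-1, -3, 2],
 [-3, 1, -1]].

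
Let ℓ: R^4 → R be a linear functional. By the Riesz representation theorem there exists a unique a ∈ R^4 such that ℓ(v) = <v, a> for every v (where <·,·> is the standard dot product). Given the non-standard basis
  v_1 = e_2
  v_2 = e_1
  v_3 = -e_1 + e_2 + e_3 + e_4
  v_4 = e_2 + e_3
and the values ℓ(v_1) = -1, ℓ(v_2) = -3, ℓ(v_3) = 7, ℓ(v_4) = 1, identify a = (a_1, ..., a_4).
a = (-3, -1, 2, 3)

Write a = (a_1, ..., a_4) in the standard basis. For each basis vector v_i, ℓ(v_i) = <v_i, a> is a linear equation in the a_j's. Collect the n equations into a matrix system V a = ℓ, where row i of V is v_i (expressed in the standard basis). Since V is invertible (lower-triangular with 1s on the diagonal, up to permutation), solve by back-substitution:
  V =
[[0, 1, 0, 0],
 [1, 0, 0, 0],
 [-1, 1, 1, 1],
 [0, 1, 1, 0]]
  V a = (-1, -3, 7, 1)
Solving gives a = (-3, -1, 2, 3).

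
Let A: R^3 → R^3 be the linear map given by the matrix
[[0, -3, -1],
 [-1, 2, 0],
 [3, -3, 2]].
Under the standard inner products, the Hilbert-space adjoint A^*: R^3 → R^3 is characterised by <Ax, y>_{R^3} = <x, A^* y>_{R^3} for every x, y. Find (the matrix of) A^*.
A^* = A^T =
[[0, -1, 3],
 [-3, 2, -3],
 [-1, 0, 2]]

For real matrices with standard dot products, the defining identity <Ax, y> = <x, A^* y> gives (Ax)^T y = x^T (A^*) y, i.e. x^T A^T y = x^T (A^*) y. Since this holds for all x, y, we must have A^* = A^T. Therefore
A^* =
[[0, -1, 3],
 [-3, 2, -3],
 [-1, 0, 2]].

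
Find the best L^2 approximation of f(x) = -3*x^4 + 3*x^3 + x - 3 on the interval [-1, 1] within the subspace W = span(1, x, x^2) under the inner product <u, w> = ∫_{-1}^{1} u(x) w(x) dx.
g(x) = -18*x^2/7 + 14*x/5 - 96/35

The best approximation g ∈ W is the orthogonal projection of f onto W. Writing g = a_0 + a_1 x + a_2 x^2, the coefficients solve the normal equations G · a = b where
  G_{ij} = <φ_i, φ_j> and b_i = <f, φ_i>, with φ_0 = 1, φ_1 = x, φ_2 = x^2.
G =
  [2, 0, 2/3]
  [0, 2/3, 0]
  [2/3, 0, 2/5],
b = (-36/5, 28/15, -20/7).
Solving gives a_0 = -96/35, a_1 = 14/5, a_2 = -18/7, so
  g(x) = -18*x^2/7 + 14*x/5 - 96/35.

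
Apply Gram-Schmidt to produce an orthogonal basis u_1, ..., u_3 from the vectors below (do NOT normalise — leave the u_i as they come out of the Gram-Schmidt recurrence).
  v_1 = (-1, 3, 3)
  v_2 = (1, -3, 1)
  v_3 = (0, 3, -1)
Orthogonal basis:
  u_1 = (-1, 3, 3)
  u_2 = (12/19, -36/19, 40/19)
  u_3 = (9/10, 3/10, 0)

Apply the Gram-Schmidt recurrence
  u_1 = v_1
  u_i = v_i − Σ_{j<i} ((v_i · u_j) / (u_j · u_j)) · u_j.

Step by step this gives:
  u_1 = (-1, 3, 3)
  u_2 = (12/19, -36/19, 40/19)
  u_3 = (9/10, 3/10, 0)

Orthogonality check:
  u_2 · u_1 = 0 (should be 0)
  u_3 · u_1 = 0 (should be 0)
  u_3 · u_2 = 0 (should be 0)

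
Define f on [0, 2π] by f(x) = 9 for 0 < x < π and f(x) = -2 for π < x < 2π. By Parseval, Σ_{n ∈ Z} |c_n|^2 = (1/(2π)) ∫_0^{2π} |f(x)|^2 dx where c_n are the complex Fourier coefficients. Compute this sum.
Σ |c_n|^2 = 85/2

Parseval equates the L^2 energy of f (normalised by 1/(2π)) with the ℓ^2 sum of its Fourier coefficients: (1/(2π)) ∫_0^{2π} |f|^2 = Σ |c_n|^2.
Compute the left side: (1/(2π)) [∫_0^π 9^2 dx + ∫_π^{2π} (-2)^2 dx] = (1/(2π)) · (81π + 4π) = (81 + 4)/2 = 85/2.
So Σ_{n ∈ Z} |c_n|^2 = 85/2.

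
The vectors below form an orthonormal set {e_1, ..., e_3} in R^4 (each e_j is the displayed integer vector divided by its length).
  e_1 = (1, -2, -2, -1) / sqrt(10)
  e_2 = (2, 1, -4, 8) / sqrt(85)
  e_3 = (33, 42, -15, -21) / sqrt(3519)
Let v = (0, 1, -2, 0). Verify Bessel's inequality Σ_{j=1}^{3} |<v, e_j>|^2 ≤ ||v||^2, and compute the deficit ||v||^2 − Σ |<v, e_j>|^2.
Σ |<v, e_j>|^2 = 65/23; ||v||^2 = 5; deficit = 50/23

Write each e_j = u_j / sqrt(<u_j, u_j>) where u_j is the displayed integer vector. Then <v, e_j> = <v, u_j> / sqrt(<u_j, u_j>), so |<v, e_j>|^2 = <v, u_j>^2 / <u_j, u_j>.
Coefficients: <v, e_1> = 2/sqrt(10), <v, e_2> = 9/sqrt(85), <v, e_3> = 72/sqrt(3519).
Square and sum: Σ |<v, e_j>|^2 = 65/23.
Compute ||v||^2 = v·v = 5.
Deficit = 5 − 65/23 = 50/23 ≥ 0, confirming Bessel's inequality. (The deficit equals ||v − Σ <v,e_j> e_j||^2, the squared distance from v to span{e_j}.)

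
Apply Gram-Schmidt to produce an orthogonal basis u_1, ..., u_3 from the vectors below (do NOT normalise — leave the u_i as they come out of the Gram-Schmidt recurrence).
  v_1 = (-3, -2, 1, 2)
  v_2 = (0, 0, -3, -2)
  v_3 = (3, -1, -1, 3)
Orthogonal basis:
  u_1 = (-3, -2, 1, 2)
  u_2 = (-7/6, -7/9, -47/18, -11/9)
  u_3 = (414/185, -279/185, -342/185, 513/185)

Apply the Gram-Schmidt recurrence
  u_1 = v_1
  u_i = v_i − Σ_{j<i} ((v_i · u_j) / (u_j · u_j)) · u_j.

Step by step this gives:
  u_1 = (-3, -2, 1, 2)
  u_2 = (-7/6, -7/9, -47/18, -11/9)
  u_3 = (414/185, -279/185, -342/185, 513/185)

Orthogonality check:
  u_2 · u_1 = 0 (should be 0)
  u_3 · u_1 = 0 (should be 0)
  u_3 · u_2 = 0 (should be 0)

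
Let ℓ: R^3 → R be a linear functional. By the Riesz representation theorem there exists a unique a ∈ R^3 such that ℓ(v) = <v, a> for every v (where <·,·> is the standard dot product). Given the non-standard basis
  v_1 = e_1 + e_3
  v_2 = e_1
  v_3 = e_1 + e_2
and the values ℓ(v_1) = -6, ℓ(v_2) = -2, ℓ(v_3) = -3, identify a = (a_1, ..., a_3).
a = (-2, -1, -4)

Write a = (a_1, ..., a_3) in the standard basis. For each basis vector v_i, ℓ(v_i) = <v_i, a> is a linear equation in the a_j's. Collect the n equations into a matrix system V a = ℓ, where row i of V is v_i (expressed in the standard basis). Since V is invertible (lower-triangular with 1s on the diagonal, up to permutation), solve by back-substitution:
  V =
[[1, 0, 1],
 [1, 0, 0],
 [1, 1, 0]]
  V a = (-6, -2, -3)
Solving gives a = (-2, -1, -4).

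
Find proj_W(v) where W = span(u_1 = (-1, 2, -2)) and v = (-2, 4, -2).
proj_W(v) = (-14/9, 28/9, -28/9)

Set up U = [u_1 | ... | u_1] ∈ R^(3×1). The projector onto W = col(U) is P = U (U^T U)^(-1) U^T.
Compute U^T U =
  [9],
and U^T v = (14).
Solve U^T U · c = U^T v for the coefficients: c = (14/9). The projection is proj_W(v) = U c.
Check: (v - proj_W(v)) · u_1 = 0  (should be 0).
Result: proj_W(v) = (-14/9, 28/9, -28/9).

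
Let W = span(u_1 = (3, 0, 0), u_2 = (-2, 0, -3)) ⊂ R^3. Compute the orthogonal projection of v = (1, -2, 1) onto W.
proj_W(v) = (1, 0, 1)

Set up U = [u_1 | ... | u_2] ∈ R^(3×2). The projector onto W = col(U) is P = U (U^T U)^(-1) U^T.
Compute U^T U =
  [9, -6]
  [-6, 13],
and U^T v = (3, -5).
Solve U^T U · c = U^T v for the coefficients: c = (1/9, -1/3). The projection is proj_W(v) = U c.
Check: (v - proj_W(v)) · u_1 = 0  (should be 0).
Check: (v - proj_W(v)) · u_2 = 0  (should be 0).
Result: proj_W(v) = (1, 0, 1).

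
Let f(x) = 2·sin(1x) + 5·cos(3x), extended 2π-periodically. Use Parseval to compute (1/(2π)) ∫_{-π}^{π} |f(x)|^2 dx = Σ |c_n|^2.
Σ |c_n|^2 = 29/2

Expand |f|^2 and use orthogonality of {sin(nx), cos(mx)} on [-π, π]:
  ∫_{-π}^{π} sin(nx)^2 dx = π, ∫ cos(mx)^2 dx = π, and cross terms integrate to 0.
So ∫_{-π}^{π} f(x)^2 dx = 2^2 · π + 5^2 · π = (4 + 25)π.
Divide by 2π: (4 + 25)/2 = 29/2.
By Parseval, this equals Σ |c_n|^2.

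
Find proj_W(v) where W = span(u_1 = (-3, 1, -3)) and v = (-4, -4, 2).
proj_W(v) = (-6/19, 2/19, -6/19)

Set up U = [u_1 | ... | u_1] ∈ R^(3×1). The projector onto W = col(U) is P = U (U^T U)^(-1) U^T.
Compute U^T U =
  [19],
and U^T v = (2).
Solve U^T U · c = U^T v for the coefficients: c = (2/19). The projection is proj_W(v) = U c.
Check: (v - proj_W(v)) · u_1 = 0  (should be 0).
Result: proj_W(v) = (-6/19, 2/19, -6/19).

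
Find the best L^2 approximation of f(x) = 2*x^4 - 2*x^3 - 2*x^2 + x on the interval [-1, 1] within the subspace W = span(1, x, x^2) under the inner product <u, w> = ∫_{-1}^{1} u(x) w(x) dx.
g(x) = -2*x^2/7 - x/5 - 6/35

The best approximation g ∈ W is the orthogonal projection of f onto W. Writing g = a_0 + a_1 x + a_2 x^2, the coefficients solve the normal equations G · a = b where
  G_{ij} = <φ_i, φ_j> and b_i = <f, φ_i>, with φ_0 = 1, φ_1 = x, φ_2 = x^2.
G =
  [2, 0, 2/3]
  [0, 2/3, 0]
  [2/3, 0, 2/5],
b = (-8/15, -2/15, -8/35).
Solving gives a_0 = -6/35, a_1 = -1/5, a_2 = -2/7, so
  g(x) = -2*x^2/7 - x/5 - 6/35.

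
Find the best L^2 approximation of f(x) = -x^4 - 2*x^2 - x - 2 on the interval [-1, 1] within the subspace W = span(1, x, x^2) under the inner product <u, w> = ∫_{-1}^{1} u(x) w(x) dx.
g(x) = -20*x^2/7 - x - 67/35

The best approximation g ∈ W is the orthogonal projection of f onto W. Writing g = a_0 + a_1 x + a_2 x^2, the coefficients solve the normal equations G · a = b where
  G_{ij} = <φ_i, φ_j> and b_i = <f, φ_i>, with φ_0 = 1, φ_1 = x, φ_2 = x^2.
G =
  [2, 0, 2/3]
  [0, 2/3, 0]
  [2/3, 0, 2/5],
b = (-86/15, -2/3, -254/105).
Solving gives a_0 = -67/35, a_1 = -1, a_2 = -20/7, so
  g(x) = -20*x^2/7 - x - 67/35.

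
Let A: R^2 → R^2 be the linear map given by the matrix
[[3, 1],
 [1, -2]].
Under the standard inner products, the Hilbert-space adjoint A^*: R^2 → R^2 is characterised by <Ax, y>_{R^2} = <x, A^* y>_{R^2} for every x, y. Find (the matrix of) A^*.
A^* = A^T =
[[3, 1],
 [1, -2]]

For real matrices with standard dot products, the defining identity <Ax, y> = <x, A^* y> gives (Ax)^T y = x^T (A^*) y, i.e. x^T A^T y = x^T (A^*) y. Since this holds for all x, y, we must have A^* = A^T. Therefore
A^* =
[[3, 1],
 [1, -2]].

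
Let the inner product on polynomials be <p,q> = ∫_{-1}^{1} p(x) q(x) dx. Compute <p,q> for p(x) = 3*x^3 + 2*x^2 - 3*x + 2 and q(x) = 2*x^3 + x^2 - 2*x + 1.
<p,q> = 176/21

Expand the product: p(x)·q(x) = 6*x^6 + 7*x^5 - 10*x^4 + 10*x^2 - 7*x + 2.
∫_{-1}^{1} of each monomial x^k gives [2/(k+1) if k even, 0 if k odd]. Integrating term-by-term (or equivalently evaluating the antiderivative F(x) = 6*x^7/7 + 7*x^6/6 - 2*x^5 + 10*x^3/3 - 7*x^2/2 + 2*x at the endpoints):
  F(1) − F(−1) = 13/7 − (-137/21) = 176/21.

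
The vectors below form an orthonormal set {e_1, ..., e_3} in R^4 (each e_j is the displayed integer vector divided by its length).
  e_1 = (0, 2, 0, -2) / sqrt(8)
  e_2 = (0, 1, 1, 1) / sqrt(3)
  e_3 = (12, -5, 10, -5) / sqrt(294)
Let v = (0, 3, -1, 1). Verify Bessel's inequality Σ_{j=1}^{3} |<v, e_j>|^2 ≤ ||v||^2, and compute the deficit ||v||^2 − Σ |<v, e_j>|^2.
Σ |<v, e_j>|^2 = 395/49; ||v||^2 = 11; deficit = 144/49

Write each e_j = u_j / sqrt(<u_j, u_j>) where u_j is the displayed integer vector. Then <v, e_j> = <v, u_j> / sqrt(<u_j, u_j>), so |<v, e_j>|^2 = <v, u_j>^2 / <u_j, u_j>.
Coefficients: <v, e_1> = 4/sqrt(8), <v, e_2> = 3/sqrt(3), <v, e_3> = -30/sqrt(294).
Square and sum: Σ |<v, e_j>|^2 = 395/49.
Compute ||v||^2 = v·v = 11.
Deficit = 11 − 395/49 = 144/49 ≥ 0, confirming Bessel's inequality. (The deficit equals ||v − Σ <v,e_j> e_j||^2, the squared distance from v to span{e_j}.)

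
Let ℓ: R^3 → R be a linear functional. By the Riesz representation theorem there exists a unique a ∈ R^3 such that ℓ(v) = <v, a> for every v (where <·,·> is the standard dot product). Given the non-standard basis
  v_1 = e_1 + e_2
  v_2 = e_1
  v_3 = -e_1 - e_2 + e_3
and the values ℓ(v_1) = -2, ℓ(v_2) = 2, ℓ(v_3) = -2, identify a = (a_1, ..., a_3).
a = (2, -4, -4)

Write a = (a_1, ..., a_3) in the standard basis. For each basis vector v_i, ℓ(v_i) = <v_i, a> is a linear equation in the a_j's. Collect the n equations into a matrix system V a = ℓ, where row i of V is v_i (expressed in the standard basis). Since V is invertible (lower-triangular with 1s on the diagonal, up to permutation), solve by back-substitution:
  V =
[[1, 1, 0],
 [1, 0, 0],
 [-1, -1, 1]]
  V a = (-2, 2, -2)
Solving gives a = (2, -4, -4).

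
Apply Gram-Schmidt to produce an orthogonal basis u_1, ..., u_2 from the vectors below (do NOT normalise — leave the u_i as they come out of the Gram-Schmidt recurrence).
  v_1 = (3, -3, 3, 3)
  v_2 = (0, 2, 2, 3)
Orthogonal basis:
  u_1 = (3, -3, 3, 3)
  u_2 = (-3/4, 11/4, 5/4, 9/4)

Apply the Gram-Schmidt recurrence
  u_1 = v_1
  u_i = v_i − Σ_{j<i} ((v_i · u_j) / (u_j · u_j)) · u_j.

Step by step this gives:
  u_1 = (3, -3, 3, 3)
  u_2 = (-3/4, 11/4, 5/4, 9/4)

Orthogonality check:
  u_2 · u_1 = 0 (should be 0)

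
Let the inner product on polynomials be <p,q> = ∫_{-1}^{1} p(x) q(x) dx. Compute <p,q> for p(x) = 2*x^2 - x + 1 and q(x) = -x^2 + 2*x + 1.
<p,q> = 8/15

Expand the product: p(x)·q(x) = -2*x^4 + 5*x^3 - x^2 + x + 1.
∫_{-1}^{1} of each monomial x^k gives [2/(k+1) if k even, 0 if k odd]. Integrating term-by-term (or equivalently evaluating the antiderivative F(x) = -2*x^5/5 + 5*x^4/4 - x^3/3 + x^2/2 + x at the endpoints):
  F(1) − F(−1) = 121/60 − (89/60) = 8/15.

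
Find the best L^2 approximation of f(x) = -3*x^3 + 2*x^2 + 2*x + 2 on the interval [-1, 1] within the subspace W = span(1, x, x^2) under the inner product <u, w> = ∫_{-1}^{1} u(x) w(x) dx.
g(x) = 2*x^2 + x/5 + 2

The best approximation g ∈ W is the orthogonal projection of f onto W. Writing g = a_0 + a_1 x + a_2 x^2, the coefficients solve the normal equations G · a = b where
  G_{ij} = <φ_i, φ_j> and b_i = <f, φ_i>, with φ_0 = 1, φ_1 = x, φ_2 = x^2.
G =
  [2, 0, 2/3]
  [0, 2/3, 0]
  [2/3, 0, 2/5],
b = (16/3, 2/15, 32/15).
Solving gives a_0 = 2, a_1 = 1/5, a_2 = 2, so
  g(x) = 2*x^2 + x/5 + 2.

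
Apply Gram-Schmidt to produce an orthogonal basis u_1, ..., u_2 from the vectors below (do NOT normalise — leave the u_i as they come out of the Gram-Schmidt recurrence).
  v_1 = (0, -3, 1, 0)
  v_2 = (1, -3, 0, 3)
Orthogonal basis:
  u_1 = (0, -3, 1, 0)
  u_2 = (1, -3/10, -9/10, 3)

Apply the Gram-Schmidt recurrence
  u_1 = v_1
  u_i = v_i − Σ_{j<i} ((v_i · u_j) / (u_j · u_j)) · u_j.

Step by step this gives:
  u_1 = (0, -3, 1, 0)
  u_2 = (1, -3/10, -9/10, 3)

Orthogonality check:
  u_2 · u_1 = 0 (should be 0)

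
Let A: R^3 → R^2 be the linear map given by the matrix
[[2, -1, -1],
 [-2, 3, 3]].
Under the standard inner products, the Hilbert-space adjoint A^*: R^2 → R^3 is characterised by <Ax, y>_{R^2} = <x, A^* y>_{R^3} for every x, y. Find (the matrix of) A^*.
A^* = A^T =
[[2, -2],
 [-1, 3],
 [-1, 3]]

For real matrices with standard dot products, the defining identity <Ax, y> = <x, A^* y> gives (Ax)^T y = x^T (A^*) y, i.e. x^T A^T y = x^T (A^*) y. Since this holds for all x, y, we must have A^* = A^T. Therefore
A^* =
[[2, -2],
 [-1, 3],
 [-1, 3]].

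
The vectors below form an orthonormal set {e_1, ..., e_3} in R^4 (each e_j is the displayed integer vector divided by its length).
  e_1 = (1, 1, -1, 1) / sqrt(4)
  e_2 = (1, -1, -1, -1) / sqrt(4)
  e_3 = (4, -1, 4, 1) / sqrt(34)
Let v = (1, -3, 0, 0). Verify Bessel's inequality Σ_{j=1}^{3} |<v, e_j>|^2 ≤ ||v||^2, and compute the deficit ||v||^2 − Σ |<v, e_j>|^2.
Σ |<v, e_j>|^2 = 219/34; ||v||^2 = 10; deficit = 121/34

Write each e_j = u_j / sqrt(<u_j, u_j>) where u_j is the displayed integer vector. Then <v, e_j> = <v, u_j> / sqrt(<u_j, u_j>), so |<v, e_j>|^2 = <v, u_j>^2 / <u_j, u_j>.
Coefficients: <v, e_1> = -2/sqrt(4), <v, e_2> = 4/sqrt(4), <v, e_3> = 7/sqrt(34).
Square and sum: Σ |<v, e_j>|^2 = 219/34.
Compute ||v||^2 = v·v = 10.
Deficit = 10 − 219/34 = 121/34 ≥ 0, confirming Bessel's inequality. (The deficit equals ||v − Σ <v,e_j> e_j||^2, the squared distance from v to span{e_j}.)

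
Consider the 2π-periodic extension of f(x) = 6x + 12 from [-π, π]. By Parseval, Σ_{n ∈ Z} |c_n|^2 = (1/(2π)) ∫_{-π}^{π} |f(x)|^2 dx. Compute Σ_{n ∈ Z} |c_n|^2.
Σ |c_n|^2 = 12π^2 + 144

Expand and integrate term by term over [-π, π]:
  ∫ (6x)^2 dx = 36·(2π^3/3); ∫ 2·6·(12)·x dx = 0 (odd integrand); ∫ 12^2 dx = 144·2π.
So (1/(2π)) ∫_{-π}^{π} (6x + 12)^2 dx = 36π^2/3 + 144 = 12π^2 + 144.
Parseval ⇒ Σ |c_n|^2 = 12π^2 + 144.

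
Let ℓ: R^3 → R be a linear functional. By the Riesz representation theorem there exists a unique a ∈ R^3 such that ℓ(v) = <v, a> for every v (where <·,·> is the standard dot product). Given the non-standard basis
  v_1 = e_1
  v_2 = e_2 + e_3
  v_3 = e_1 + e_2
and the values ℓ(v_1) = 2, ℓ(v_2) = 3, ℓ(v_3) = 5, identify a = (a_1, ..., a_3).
a = (2, 3, 0)

Write a = (a_1, ..., a_3) in the standard basis. For each basis vector v_i, ℓ(v_i) = <v_i, a> is a linear equation in the a_j's. Collect the n equations into a matrix system V a = ℓ, where row i of V is v_i (expressed in the standard basis). Since V is invertible (lower-triangular with 1s on the diagonal, up to permutation), solve by back-substitution:
  V =
[[1, 0, 0],
 [0, 1, 1],
 [1, 1, 0]]
  V a = (2, 3, 5)
Solving gives a = (2, 3, 0).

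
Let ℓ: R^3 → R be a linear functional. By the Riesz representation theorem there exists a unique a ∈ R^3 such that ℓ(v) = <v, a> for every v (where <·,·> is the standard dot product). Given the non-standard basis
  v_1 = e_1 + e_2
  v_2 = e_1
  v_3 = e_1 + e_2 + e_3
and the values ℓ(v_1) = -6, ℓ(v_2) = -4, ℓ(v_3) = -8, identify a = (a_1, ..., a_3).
a = (-4, -2, -2)

Write a = (a_1, ..., a_3) in the standard basis. For each basis vector v_i, ℓ(v_i) = <v_i, a> is a linear equation in the a_j's. Collect the n equations into a matrix system V a = ℓ, where row i of V is v_i (expressed in the standard basis). Since V is invertible (lower-triangular with 1s on the diagonal, up to permutation), solve by back-substitution:
  V =
[[1, 1, 0],
 [1, 0, 0],
 [1, 1, 1]]
  V a = (-6, -4, -8)
Solving gives a = (-4, -2, -2).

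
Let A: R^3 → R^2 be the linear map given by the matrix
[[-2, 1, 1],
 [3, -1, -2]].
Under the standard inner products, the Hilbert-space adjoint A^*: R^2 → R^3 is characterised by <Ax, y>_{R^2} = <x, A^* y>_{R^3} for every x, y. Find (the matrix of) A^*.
A^* = A^T =
[[-2, 3],
 [1, -1],
 [1, -2]]

For real matrices with standard dot products, the defining identity <Ax, y> = <x, A^* y> gives (Ax)^T y = x^T (A^*) y, i.e. x^T A^T y = x^T (A^*) y. Since this holds for all x, y, we must have A^* = A^T. Therefore
A^* =
[[-2, 3],
 [1, -1],
 [1, -2]].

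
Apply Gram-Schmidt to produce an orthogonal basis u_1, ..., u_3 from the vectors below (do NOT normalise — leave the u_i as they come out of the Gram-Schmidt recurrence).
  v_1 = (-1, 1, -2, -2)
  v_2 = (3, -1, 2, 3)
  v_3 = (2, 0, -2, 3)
Orthogonal basis:
  u_1 = (-1, 1, -2, -2)
  u_2 = (8/5, 2/5, -4/5, 1/5)
  u_3 = (-16/17, -4/17, -26/17, 32/17)

Apply the Gram-Schmidt recurrence
  u_1 = v_1
  u_i = v_i − Σ_{j<i} ((v_i · u_j) / (u_j · u_j)) · u_j.

Step by step this gives:
  u_1 = (-1, 1, -2, -2)
  u_2 = (8/5, 2/5, -4/5, 1/5)
  u_3 = (-16/17, -4/17, -26/17, 32/17)

Orthogonality check:
  u_2 · u_1 = 0 (should be 0)
  u_3 · u_1 = 0 (should be 0)
  u_3 · u_2 = 0 (should be 0)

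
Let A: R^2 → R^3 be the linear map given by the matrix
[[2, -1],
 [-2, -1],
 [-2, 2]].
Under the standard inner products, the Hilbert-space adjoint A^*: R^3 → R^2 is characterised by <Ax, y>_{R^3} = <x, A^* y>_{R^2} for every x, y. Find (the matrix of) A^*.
A^* = A^T =
[[2, -2, -2],
 [-1, -1, 2]]

For real matrices with standard dot products, the defining identity <Ax, y> = <x, A^* y> gives (Ax)^T y = x^T (A^*) y, i.e. x^T A^T y = x^T (A^*) y. Since this holds for all x, y, we must have A^* = A^T. Therefore
A^* =
[[2, -2, -2],
 [-1, -1, 2]].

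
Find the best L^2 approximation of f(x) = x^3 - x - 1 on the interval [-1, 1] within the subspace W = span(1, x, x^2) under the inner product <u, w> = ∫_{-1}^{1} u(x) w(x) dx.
g(x) = -2*x/5 - 1

The best approximation g ∈ W is the orthogonal projection of f onto W. Writing g = a_0 + a_1 x + a_2 x^2, the coefficients solve the normal equations G · a = b where
  G_{ij} = <φ_i, φ_j> and b_i = <f, φ_i>, with φ_0 = 1, φ_1 = x, φ_2 = x^2.
G =
  [2, 0, 2/3]
  [0, 2/3, 0]
  [2/3, 0, 2/5],
b = (-2, -4/15, -2/3).
Solving gives a_0 = -1, a_1 = -2/5, a_2 = 0, so
  g(x) = -2*x/5 - 1.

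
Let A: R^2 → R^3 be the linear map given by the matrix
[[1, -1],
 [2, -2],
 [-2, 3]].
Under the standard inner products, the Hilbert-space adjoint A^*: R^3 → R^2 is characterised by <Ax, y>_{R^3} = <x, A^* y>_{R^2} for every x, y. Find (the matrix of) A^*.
A^* = A^T =
[[1, 2, -2],
 [-1, -2, 3]]

For real matrices with standard dot products, the defining identity <Ax, y> = <x, A^* y> gives (Ax)^T y = x^T (A^*) y, i.e. x^T A^T y = x^T (A^*) y. Since this holds for all x, y, we must have A^* = A^T. Therefore
A^* =
[[1, 2, -2],
 [-1, -2, 3]].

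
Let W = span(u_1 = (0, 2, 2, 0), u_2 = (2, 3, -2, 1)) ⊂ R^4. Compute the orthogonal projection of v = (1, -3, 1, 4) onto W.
proj_W(v) = (-16/35, -11/7, -3/7, -8/35)

Set up U = [u_1 | ... | u_2] ∈ R^(4×2). The projector onto W = col(U) is P = U (U^T U)^(-1) U^T.
Compute U^T U =
  [8, 2]
  [2, 18],
and U^T v = (-4, -5).
Solve U^T U · c = U^T v for the coefficients: c = (-31/70, -8/35). The projection is proj_W(v) = U c.
Check: (v - proj_W(v)) · u_1 = 0  (should be 0).
Check: (v - proj_W(v)) · u_2 = 0  (should be 0).
Result: proj_W(v) = (-16/35, -11/7, -3/7, -8/35).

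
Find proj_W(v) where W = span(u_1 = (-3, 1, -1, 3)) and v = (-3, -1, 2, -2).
proj_W(v) = (0, 0, 0, 0)

Set up U = [u_1 | ... | u_1] ∈ R^(4×1). The projector onto W = col(U) is P = U (U^T U)^(-1) U^T.
Compute U^T U =
  [20],
and U^T v = (0).
Solve U^T U · c = U^T v for the coefficients: c = (0). The projection is proj_W(v) = U c.
Check: (v - proj_W(v)) · u_1 = 0  (should be 0).
Result: proj_W(v) = (0, 0, 0, 0).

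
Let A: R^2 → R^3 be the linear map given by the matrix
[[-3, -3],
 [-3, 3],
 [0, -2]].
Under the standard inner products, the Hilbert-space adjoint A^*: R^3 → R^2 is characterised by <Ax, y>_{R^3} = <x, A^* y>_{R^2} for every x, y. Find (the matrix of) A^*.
A^* = A^T =
[[-3, -3, 0],
 [-3, 3, -2]]

For real matrices with standard dot products, the defining identity <Ax, y> = <x, A^* y> gives (Ax)^T y = x^T (A^*) y, i.e. x^T A^T y = x^T (A^*) y. Since this holds for all x, y, we must have A^* = A^T. Therefore
A^* =
[[-3, -3, 0],
 [-3, 3, -2]].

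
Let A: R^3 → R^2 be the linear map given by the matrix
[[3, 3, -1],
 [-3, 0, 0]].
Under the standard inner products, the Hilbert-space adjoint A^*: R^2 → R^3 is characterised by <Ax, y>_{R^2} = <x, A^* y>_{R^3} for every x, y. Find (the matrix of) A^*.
A^* = A^T =
[[3, -3],
 [3, 0],
 [-1, 0]]

For real matrices with standard dot products, the defining identity <Ax, y> = <x, A^* y> gives (Ax)^T y = x^T (A^*) y, i.e. x^T A^T y = x^T (A^*) y. Since this holds for all x, y, we must have A^* = A^T. Therefore
A^* =
[[3, -3],
 [3, 0],
 [-1, 0]].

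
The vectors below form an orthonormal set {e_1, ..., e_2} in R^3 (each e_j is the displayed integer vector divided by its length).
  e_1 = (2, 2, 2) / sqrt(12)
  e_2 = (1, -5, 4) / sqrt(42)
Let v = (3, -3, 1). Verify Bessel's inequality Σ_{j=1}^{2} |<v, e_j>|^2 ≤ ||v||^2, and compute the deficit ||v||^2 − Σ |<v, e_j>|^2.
Σ |<v, e_j>|^2 = 83/7; ||v||^2 = 19; deficit = 50/7

Write each e_j = u_j / sqrt(<u_j, u_j>) where u_j is the displayed integer vector. Then <v, e_j> = <v, u_j> / sqrt(<u_j, u_j>), so |<v, e_j>|^2 = <v, u_j>^2 / <u_j, u_j>.
Coefficients: <v, e_1> = 2/sqrt(12), <v, e_2> = 22/sqrt(42).
Square and sum: Σ |<v, e_j>|^2 = 83/7.
Compute ||v||^2 = v·v = 19.
Deficit = 19 − 83/7 = 50/7 ≥ 0, confirming Bessel's inequality. (The deficit equals ||v − Σ <v,e_j> e_j||^2, the squared distance from v to span{e_j}.)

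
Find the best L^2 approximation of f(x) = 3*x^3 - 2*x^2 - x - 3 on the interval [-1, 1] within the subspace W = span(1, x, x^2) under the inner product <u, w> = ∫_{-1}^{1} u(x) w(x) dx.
g(x) = -2*x^2 + 4*x/5 - 3

The best approximation g ∈ W is the orthogonal projection of f onto W. Writing g = a_0 + a_1 x + a_2 x^2, the coefficients solve the normal equations G · a = b where
  G_{ij} = <φ_i, φ_j> and b_i = <f, φ_i>, with φ_0 = 1, φ_1 = x, φ_2 = x^2.
G =
  [2, 0, 2/3]
  [0, 2/3, 0]
  [2/3, 0, 2/5],
b = (-22/3, 8/15, -14/5).
Solving gives a_0 = -3, a_1 = 4/5, a_2 = -2, so
  g(x) = -2*x^2 + 4*x/5 - 3.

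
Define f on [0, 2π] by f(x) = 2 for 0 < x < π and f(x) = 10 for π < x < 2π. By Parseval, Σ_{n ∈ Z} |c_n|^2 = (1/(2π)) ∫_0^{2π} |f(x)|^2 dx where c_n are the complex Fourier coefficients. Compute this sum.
Σ |c_n|^2 = 52

Parseval equates the L^2 energy of f (normalised by 1/(2π)) with the ℓ^2 sum of its Fourier coefficients: (1/(2π)) ∫_0^{2π} |f|^2 = Σ |c_n|^2.
Compute the left side: (1/(2π)) [∫_0^π 2^2 dx + ∫_π^{2π} 10^2 dx] = (1/(2π)) · (4π + 100π) = (4 + 100)/2 = 52.
So Σ_{n ∈ Z} |c_n|^2 = 52.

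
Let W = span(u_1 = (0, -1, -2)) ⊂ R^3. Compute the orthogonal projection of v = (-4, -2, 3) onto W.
proj_W(v) = (0, 4/5, 8/5)

Set up U = [u_1 | ... | u_1] ∈ R^(3×1). The projector onto W = col(U) is P = U (U^T U)^(-1) U^T.
Compute U^T U =
  [5],
and U^T v = (-4).
Solve U^T U · c = U^T v for the coefficients: c = (-4/5). The projection is proj_W(v) = U c.
Check: (v - proj_W(v)) · u_1 = 0  (should be 0).
Result: proj_W(v) = (0, 4/5, 8/5).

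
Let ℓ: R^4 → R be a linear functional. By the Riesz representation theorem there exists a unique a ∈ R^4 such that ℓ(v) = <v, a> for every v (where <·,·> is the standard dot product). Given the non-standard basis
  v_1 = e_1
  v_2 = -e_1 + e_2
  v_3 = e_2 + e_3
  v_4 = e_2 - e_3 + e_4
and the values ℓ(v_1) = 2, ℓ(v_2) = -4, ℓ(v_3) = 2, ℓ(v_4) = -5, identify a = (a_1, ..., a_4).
a = (2, -2, 4, 1)

Write a = (a_1, ..., a_4) in the standard basis. For each basis vector v_i, ℓ(v_i) = <v_i, a> is a linear equation in the a_j's. Collect the n equations into a matrix system V a = ℓ, where row i of V is v_i (expressed in the standard basis). Since V is invertible (lower-triangular with 1s on the diagonal, up to permutation), solve by back-substitution:
  V =
[[1, 0, 0, 0],
 [-1, 1, 0, 0],
 [0, 1, 1, 0],
 [0, 1, -1, 1]]
  V a = (2, -4, 2, -5)
Solving gives a = (2, -2, 4, 1).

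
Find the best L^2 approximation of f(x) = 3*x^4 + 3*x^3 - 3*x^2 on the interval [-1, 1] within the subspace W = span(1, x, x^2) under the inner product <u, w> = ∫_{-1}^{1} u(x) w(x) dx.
g(x) = -3*x^2/7 + 9*x/5 - 9/35

The best approximation g ∈ W is the orthogonal projection of f onto W. Writing g = a_0 + a_1 x + a_2 x^2, the coefficients solve the normal equations G · a = b where
  G_{ij} = <φ_i, φ_j> and b_i = <f, φ_i>, with φ_0 = 1, φ_1 = x, φ_2 = x^2.
G =
  [2, 0, 2/3]
  [0, 2/3, 0]
  [2/3, 0, 2/5],
b = (-4/5, 6/5, -12/35).
Solving gives a_0 = -9/35, a_1 = 9/5, a_2 = -3/7, so
  g(x) = -3*x^2/7 + 9*x/5 - 9/35.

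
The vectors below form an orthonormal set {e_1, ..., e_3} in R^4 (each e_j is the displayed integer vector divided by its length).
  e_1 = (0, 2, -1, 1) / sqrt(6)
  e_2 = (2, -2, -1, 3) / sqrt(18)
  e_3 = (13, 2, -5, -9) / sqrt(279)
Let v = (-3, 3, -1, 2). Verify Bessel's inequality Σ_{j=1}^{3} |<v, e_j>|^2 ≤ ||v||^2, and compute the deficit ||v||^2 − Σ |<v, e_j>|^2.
Σ |<v, e_j>|^2 = 2090/93; ||v||^2 = 23; deficit = 49/93

Write each e_j = u_j / sqrt(<u_j, u_j>) where u_j is the displayed integer vector. Then <v, e_j> = <v, u_j> / sqrt(<u_j, u_j>), so |<v, e_j>|^2 = <v, u_j>^2 / <u_j, u_j>.
Coefficients: <v, e_1> = 9/sqrt(6), <v, e_2> = -5/sqrt(18), <v, e_3> = -46/sqrt(279).
Square and sum: Σ |<v, e_j>|^2 = 2090/93.
Compute ||v||^2 = v·v = 23.
Deficit = 23 − 2090/93 = 49/93 ≥ 0, confirming Bessel's inequality. (The deficit equals ||v − Σ <v,e_j> e_j||^2, the squared distance from v to span{e_j}.)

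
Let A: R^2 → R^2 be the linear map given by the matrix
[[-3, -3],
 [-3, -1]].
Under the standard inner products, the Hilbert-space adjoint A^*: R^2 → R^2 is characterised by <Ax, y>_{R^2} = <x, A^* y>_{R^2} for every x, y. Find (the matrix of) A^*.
A^* = A^T =
[[-3, -3],
 [-3, -1]]

For real matrices with standard dot products, the defining identity <Ax, y> = <x, A^* y> gives (Ax)^T y = x^T (A^*) y, i.e. x^T A^T y = x^T (A^*) y. Since this holds for all x, y, we must have A^* = A^T. Therefore
A^* =
[[-3, -3],
 [-3, -1]].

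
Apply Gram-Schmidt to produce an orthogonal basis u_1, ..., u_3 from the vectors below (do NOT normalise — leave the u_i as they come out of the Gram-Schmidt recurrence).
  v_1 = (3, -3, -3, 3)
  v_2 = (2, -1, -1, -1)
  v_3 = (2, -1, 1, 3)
Orthogonal basis:
  u_1 = (3, -3, -3, 3)
  u_2 = (5/4, -1/4, -1/4, -7/4)
  u_3 = (28/19, 2/19, 40/19, 14/19)

Apply the Gram-Schmidt recurrence
  u_1 = v_1
  u_i = v_i − Σ_{j<i} ((v_i · u_j) / (u_j · u_j)) · u_j.

Step by step this gives:
  u_1 = (3, -3, -3, 3)
  u_2 = (5/4, -1/4, -1/4, -7/4)
  u_3 = (28/19, 2/19, 40/19, 14/19)

Orthogonality check:
  u_2 · u_1 = 0 (should be 0)
  u_3 · u_1 = 0 (should be 0)
  u_3 · u_2 = 0 (should be 0)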